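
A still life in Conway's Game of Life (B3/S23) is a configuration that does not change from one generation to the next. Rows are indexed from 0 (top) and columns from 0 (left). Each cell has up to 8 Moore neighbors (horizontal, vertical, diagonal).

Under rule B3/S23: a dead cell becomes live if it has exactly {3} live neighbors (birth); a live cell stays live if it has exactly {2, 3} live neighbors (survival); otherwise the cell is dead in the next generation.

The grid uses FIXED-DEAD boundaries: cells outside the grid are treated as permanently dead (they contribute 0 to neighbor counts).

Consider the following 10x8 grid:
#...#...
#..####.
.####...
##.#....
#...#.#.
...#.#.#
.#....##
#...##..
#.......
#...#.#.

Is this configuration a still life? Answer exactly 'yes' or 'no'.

Compute generation 1 and compare to generation 0 (given above):
Generation 1:
...##...
#.......
........
#....#..
#######.
....##.#
.......#
##...##.
##..#...
........
Cell (0,0) differs: gen0=1 vs gen1=0 -> NOT a still life.

Answer: no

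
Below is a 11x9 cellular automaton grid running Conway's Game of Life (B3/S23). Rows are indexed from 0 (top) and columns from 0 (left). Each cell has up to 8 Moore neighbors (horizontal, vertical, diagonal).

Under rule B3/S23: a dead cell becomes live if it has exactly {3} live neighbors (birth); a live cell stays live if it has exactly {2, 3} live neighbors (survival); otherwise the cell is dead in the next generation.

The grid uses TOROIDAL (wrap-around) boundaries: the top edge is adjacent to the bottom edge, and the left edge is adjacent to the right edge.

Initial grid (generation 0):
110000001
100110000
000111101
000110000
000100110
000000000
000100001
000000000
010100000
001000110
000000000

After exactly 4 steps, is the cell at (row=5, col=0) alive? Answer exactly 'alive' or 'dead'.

Answer: dead

Derivation:
Simulating step by step:
Generation 0 (given above): 23 live cells
Generation 1: 19 live cells
110000001
011100010
001000000
001000000
000110000
000000010
000000000
001000000
001000000
001000000
110000011
Generation 2: 12 live cells
000000000
000100001
000000000
001000000
000100000
000000000
000000000
000000000
011100000
101000001
001000010
Generation 3: 9 live cells
000000000
000000000
000000000
000000000
000000000
000000000
000000000
001000000
111100000
100000001
010000001
Generation 4: 8 live cells
000000000
000000000
000000000
000000000
000000000
000000000
000000000
001100000
101100001
000000001
000000001

Cell (5,0) at generation 4: 0 -> dead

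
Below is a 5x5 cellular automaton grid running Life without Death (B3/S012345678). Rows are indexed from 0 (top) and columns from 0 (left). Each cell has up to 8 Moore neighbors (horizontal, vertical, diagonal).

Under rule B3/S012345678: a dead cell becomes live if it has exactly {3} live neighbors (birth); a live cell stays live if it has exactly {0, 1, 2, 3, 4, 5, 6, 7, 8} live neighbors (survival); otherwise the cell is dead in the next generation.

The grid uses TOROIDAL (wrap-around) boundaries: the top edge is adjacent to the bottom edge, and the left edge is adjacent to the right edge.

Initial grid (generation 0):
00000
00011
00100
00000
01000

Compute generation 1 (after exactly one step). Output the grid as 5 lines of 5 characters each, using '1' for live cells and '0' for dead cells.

Simulating step by step:
Generation 0 (given above): 4 live cells
Generation 1: 5 live cells
(generation 1 grid is the final answer)

Answer: 00000
00011
00110
00000
01000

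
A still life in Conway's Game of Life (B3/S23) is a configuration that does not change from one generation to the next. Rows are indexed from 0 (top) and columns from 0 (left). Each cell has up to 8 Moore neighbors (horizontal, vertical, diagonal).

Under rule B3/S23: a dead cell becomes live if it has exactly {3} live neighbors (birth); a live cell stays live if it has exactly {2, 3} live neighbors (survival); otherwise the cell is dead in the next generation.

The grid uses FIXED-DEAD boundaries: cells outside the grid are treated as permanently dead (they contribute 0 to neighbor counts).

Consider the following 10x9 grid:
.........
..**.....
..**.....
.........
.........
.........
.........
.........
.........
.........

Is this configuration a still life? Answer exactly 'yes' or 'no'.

Answer: yes

Derivation:
Compute generation 1 and compare to generation 0 (given above):
Generation 1:
.........
..**.....
..**.....
.........
.........
.........
.........
.........
.........
.........
The grids are IDENTICAL -> still life.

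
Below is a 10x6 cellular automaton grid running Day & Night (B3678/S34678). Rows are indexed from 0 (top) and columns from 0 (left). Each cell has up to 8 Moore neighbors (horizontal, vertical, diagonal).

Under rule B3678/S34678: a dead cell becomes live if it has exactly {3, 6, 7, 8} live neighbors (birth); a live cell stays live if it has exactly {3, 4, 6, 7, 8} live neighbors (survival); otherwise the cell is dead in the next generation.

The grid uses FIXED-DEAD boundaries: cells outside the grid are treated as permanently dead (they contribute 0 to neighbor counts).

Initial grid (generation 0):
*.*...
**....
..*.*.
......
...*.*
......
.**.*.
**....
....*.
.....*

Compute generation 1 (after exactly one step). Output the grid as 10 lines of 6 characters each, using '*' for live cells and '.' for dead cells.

Answer: ......
.***..
.*....
...**.
......
..***.
**....
.***..
......
......

Derivation:
Simulating step by step:
Generation 0 (given above): 15 live cells
Generation 1: 14 live cells
(generation 1 grid is the final answer)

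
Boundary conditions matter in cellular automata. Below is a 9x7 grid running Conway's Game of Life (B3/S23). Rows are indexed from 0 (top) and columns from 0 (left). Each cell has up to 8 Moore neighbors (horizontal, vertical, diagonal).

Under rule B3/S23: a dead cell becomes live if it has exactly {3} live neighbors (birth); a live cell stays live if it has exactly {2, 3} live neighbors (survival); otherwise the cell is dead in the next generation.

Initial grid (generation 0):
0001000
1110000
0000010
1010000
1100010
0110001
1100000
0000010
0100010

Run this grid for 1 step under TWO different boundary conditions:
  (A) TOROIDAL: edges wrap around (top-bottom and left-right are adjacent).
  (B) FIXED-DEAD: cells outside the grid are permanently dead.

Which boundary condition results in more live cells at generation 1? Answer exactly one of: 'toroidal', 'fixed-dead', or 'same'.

Under TOROIDAL boundary, generation 1:
1000000
0110000
1010001
1000000
0000000
0010001
1110001
1100001
0000100
Population = 17

Under FIXED-DEAD boundary, generation 1:
0110000
0110000
1010000
1000000
1000000
0010000
1110000
1100000
0000000
Population = 14

Comparison: toroidal=17, fixed-dead=14 -> toroidal

Answer: toroidal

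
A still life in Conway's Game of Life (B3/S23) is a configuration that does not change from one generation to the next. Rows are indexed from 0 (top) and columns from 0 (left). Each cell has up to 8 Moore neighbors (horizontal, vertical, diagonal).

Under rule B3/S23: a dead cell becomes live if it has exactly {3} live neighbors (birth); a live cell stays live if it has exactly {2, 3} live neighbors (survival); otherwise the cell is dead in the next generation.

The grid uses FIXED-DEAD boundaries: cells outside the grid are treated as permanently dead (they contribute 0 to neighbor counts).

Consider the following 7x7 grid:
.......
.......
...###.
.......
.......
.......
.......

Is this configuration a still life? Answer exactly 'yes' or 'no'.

Answer: no

Derivation:
Compute generation 1 and compare to generation 0 (given above):
Generation 1:
.......
....#..
....#..
....#..
.......
.......
.......
Cell (1,4) differs: gen0=0 vs gen1=1 -> NOT a still life.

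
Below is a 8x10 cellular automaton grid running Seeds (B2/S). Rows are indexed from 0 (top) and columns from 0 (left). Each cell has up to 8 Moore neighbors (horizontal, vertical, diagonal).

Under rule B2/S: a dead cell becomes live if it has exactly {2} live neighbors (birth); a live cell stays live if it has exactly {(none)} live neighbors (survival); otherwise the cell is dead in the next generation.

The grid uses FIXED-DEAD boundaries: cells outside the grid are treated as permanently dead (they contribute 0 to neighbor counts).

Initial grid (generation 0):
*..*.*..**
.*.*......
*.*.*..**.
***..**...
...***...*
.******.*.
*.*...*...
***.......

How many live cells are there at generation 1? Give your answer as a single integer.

Answer: 8

Derivation:
Simulating step by step:
Generation 0 (given above): 34 live cells
Generation 1: 8 live cells
.*........
.....**...
..........
.........*
........*.
*........*
..........
...*......
Population at generation 1: 8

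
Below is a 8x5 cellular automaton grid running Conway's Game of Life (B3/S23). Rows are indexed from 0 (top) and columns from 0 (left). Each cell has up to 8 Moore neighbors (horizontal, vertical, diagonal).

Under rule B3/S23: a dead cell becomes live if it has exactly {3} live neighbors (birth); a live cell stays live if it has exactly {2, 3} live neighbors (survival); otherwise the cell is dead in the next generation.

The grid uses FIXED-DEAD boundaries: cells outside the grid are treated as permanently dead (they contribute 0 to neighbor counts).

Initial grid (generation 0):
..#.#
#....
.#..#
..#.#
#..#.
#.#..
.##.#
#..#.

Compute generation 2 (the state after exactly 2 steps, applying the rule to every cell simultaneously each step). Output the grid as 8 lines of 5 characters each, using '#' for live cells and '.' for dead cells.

Answer: .....
.....
##.##
.#..#
.....
..#..
#....
.###.

Derivation:
Simulating step by step:
Generation 0 (given above): 16 live cells
Generation 1: 16 live cells
.....
.#.#.
.#.#.
.##.#
..##.
#.#..
#.#..
.###.
Generation 2: 11 live cells
(generation 2 grid is the final answer)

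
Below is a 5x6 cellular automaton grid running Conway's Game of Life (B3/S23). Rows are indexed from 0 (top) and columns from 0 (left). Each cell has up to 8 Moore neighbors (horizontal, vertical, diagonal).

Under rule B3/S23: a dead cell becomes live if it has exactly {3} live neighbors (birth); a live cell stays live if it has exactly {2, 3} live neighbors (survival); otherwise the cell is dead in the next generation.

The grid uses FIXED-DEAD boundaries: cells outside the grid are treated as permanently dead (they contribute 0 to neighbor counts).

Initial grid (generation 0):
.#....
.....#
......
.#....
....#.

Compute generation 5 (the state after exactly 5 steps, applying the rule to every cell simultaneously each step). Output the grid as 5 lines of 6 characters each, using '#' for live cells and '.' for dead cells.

Answer: ......
......
......
......
......

Derivation:
Simulating step by step:
Generation 0 (given above): 4 live cells
Generation 1: 0 live cells
......
......
......
......
......
Generation 2: 0 live cells
......
......
......
......
......
Generation 3: 0 live cells
......
......
......
......
......
Generation 4: 0 live cells
......
......
......
......
......
Generation 5: 0 live cells
(generation 5 grid is the final answer)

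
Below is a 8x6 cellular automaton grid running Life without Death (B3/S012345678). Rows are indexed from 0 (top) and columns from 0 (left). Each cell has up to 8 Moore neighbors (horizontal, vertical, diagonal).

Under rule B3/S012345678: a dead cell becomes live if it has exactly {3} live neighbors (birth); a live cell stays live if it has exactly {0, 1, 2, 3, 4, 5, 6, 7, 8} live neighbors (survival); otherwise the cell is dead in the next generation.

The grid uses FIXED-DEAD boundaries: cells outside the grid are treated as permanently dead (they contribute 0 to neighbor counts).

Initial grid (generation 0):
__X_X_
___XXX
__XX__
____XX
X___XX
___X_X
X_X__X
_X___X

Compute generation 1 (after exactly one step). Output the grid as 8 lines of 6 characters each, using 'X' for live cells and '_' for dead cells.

Simulating step by step:
Generation 0 (given above): 19 live cells
Generation 1: 23 live cells
(generation 1 grid is the final answer)

Answer: __X_XX
___XXX
__XX__
____XX
X__XXX
_X_X_X
XXX__X
_X___X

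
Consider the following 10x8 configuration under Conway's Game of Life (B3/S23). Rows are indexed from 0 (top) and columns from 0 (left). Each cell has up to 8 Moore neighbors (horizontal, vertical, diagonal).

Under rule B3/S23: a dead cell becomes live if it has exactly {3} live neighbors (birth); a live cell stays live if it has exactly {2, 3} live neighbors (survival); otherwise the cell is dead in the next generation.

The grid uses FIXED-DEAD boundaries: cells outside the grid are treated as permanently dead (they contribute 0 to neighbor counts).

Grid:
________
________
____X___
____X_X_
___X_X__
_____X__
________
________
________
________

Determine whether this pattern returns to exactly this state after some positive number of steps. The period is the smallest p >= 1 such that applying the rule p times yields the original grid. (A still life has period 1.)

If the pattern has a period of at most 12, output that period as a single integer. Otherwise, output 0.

Simulating and comparing each generation to the original:
Gen 0 (original, given above): 6 live cells
Gen 1: 6 live cells, differs from original
Gen 2: 6 live cells, MATCHES original -> period = 2

Answer: 2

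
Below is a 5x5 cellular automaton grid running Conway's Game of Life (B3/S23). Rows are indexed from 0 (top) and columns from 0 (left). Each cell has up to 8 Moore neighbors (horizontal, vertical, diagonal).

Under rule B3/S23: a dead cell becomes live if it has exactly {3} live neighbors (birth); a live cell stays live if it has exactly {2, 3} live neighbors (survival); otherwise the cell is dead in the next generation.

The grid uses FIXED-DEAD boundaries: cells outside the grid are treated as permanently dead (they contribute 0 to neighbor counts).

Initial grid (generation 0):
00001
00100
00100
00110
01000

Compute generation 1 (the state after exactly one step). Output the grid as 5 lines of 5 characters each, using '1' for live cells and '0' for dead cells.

Answer: 00000
00010
01100
01110
00100

Derivation:
Simulating step by step:
Generation 0 (given above): 6 live cells
Generation 1: 7 live cells
(generation 1 grid is the final answer)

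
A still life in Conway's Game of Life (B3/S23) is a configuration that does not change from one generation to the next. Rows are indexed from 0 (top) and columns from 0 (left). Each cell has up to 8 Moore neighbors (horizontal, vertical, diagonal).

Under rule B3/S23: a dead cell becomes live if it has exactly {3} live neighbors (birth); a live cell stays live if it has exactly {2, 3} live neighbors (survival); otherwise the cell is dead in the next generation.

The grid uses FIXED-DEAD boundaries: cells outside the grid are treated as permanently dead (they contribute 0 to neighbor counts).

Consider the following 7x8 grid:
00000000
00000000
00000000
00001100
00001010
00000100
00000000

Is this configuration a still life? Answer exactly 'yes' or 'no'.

Compute generation 1 and compare to generation 0 (given above):
Generation 1:
00000000
00000000
00000000
00001100
00001010
00000100
00000000
The grids are IDENTICAL -> still life.

Answer: yes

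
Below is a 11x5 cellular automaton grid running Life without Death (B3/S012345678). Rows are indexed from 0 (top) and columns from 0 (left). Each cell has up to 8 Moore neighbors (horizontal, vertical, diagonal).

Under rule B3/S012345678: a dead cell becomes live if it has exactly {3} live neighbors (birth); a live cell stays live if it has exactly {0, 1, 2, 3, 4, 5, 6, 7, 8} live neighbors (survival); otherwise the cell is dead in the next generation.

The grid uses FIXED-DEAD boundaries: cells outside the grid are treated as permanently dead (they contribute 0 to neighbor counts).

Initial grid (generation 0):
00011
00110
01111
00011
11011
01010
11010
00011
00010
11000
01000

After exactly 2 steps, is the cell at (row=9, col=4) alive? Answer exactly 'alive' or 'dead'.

Answer: dead

Derivation:
Simulating step by step:
Generation 0 (given above): 25 live cells
Generation 1: 32 live cells
00111
01110
01111
10011
11011
01010
11010
00011
00111
11100
11000
Generation 2: 36 live cells
01111
01110
11111
10011
11011
01010
11010
01011
00111
11100
11100

Cell (9,4) at generation 2: 0 -> dead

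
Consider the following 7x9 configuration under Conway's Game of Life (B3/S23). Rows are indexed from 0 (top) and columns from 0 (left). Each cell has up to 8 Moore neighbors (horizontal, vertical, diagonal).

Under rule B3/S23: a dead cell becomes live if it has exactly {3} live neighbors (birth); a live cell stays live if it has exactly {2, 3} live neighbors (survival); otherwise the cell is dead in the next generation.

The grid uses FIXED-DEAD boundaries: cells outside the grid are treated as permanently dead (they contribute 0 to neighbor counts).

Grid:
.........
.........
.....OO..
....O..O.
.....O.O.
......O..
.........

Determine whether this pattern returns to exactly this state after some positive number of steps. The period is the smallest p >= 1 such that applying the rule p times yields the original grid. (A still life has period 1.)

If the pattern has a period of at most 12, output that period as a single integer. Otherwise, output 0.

Simulating and comparing each generation to the original:
Gen 0 (original, given above): 7 live cells
Gen 1: 7 live cells, MATCHES original -> period = 1

Answer: 1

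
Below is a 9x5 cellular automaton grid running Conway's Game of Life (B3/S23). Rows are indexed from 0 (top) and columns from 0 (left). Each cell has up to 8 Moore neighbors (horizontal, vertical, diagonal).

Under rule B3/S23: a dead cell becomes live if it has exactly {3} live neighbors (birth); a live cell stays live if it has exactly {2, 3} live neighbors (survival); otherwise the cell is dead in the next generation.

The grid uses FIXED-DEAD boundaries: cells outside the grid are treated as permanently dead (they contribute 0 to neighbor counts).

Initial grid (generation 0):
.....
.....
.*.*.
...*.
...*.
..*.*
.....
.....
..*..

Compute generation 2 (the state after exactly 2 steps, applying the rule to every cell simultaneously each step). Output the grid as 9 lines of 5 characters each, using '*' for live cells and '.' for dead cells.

Simulating step by step:
Generation 0 (given above): 7 live cells
Generation 1: 7 live cells
.....
.....
..*..
...**
..***
...*.
.....
.....
.....
Generation 2: 6 live cells
(generation 2 grid is the final answer)

Answer: .....
.....
...*.
....*
..*..
..***
.....
.....
.....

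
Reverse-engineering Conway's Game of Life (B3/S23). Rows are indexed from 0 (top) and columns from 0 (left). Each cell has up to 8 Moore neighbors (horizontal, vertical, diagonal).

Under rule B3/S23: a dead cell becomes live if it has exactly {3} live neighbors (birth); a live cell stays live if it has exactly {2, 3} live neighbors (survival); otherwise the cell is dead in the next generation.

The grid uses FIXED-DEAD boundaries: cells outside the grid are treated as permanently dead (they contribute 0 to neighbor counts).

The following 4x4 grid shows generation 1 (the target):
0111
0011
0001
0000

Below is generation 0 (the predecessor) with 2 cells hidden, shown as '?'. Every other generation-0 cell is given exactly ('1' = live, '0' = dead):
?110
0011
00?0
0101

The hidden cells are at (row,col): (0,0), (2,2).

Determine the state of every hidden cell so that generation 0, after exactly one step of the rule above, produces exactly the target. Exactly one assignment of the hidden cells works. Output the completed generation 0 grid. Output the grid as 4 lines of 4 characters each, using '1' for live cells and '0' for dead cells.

Answer: 1110
0011
0000
0101

Derivation:
Hidden generation-0 cells (in order): (0,0), (2,2).
A hidden cell only influences target cells in its own 3x3 neighborhood. Try each of the 2^2 = 4 assignments, step the completed generation 0 forward once under B3/S23, and compare with the target:
  (0,0)=0 (2,2)=0 -> step gives (1,1)='1' but target has '0' -> reject
  (0,0)=0 (2,2)=1 -> step gives (1,2)='0' but target has '1' -> reject
  (0,0)=1 (2,2)=0 -> step reproduces the target at every cell -> ACCEPT
  (0,0)=1 (2,2)=1 -> step gives (1,2)='0' but target has '1' -> reject
Unique solution: (0,0)=live, (2,2)=dead.
Check: live-neighbor counts of every cell in the completed generation 0:
1333
2432
1243
1020
Applying B3/S23 to generation 0 with these counts gives:
0111
0011
0001
0000
which matches the target exactly.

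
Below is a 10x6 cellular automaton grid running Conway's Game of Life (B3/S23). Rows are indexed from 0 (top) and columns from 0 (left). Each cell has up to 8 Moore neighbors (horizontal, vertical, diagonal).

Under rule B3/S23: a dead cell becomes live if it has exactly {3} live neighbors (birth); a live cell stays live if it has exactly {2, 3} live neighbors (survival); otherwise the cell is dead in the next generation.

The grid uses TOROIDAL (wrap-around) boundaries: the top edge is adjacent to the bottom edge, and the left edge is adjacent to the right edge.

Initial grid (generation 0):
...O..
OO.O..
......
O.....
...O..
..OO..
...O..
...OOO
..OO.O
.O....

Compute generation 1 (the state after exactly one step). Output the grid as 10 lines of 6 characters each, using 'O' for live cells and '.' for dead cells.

Simulating step by step:
Generation 0 (given above): 16 live cells
Generation 1: 17 live cells
(generation 1 grid is the final answer)

Answer: OO....
..O...
OO....
......
..OO..
..OOO.
......
.....O
O.OO.O
...OO.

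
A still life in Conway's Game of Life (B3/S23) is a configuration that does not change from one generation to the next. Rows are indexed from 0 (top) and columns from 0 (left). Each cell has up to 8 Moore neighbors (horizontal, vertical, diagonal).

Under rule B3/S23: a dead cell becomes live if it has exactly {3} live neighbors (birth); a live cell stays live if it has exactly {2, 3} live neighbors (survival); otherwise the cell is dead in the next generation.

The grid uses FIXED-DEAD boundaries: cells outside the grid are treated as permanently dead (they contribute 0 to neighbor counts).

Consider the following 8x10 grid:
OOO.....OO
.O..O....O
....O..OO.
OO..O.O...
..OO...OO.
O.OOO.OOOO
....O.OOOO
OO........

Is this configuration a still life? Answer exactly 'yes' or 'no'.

Compute generation 1 and compare to generation 0 (given above):
Generation 1:
OOO.....OO
OOOO...O.O
OO.OO..OO.
.OO.OOO...
O........O
.OO.O.....
O.O.O.O..O
.......OO.
Cell (1,0) differs: gen0=0 vs gen1=1 -> NOT a still life.

Answer: no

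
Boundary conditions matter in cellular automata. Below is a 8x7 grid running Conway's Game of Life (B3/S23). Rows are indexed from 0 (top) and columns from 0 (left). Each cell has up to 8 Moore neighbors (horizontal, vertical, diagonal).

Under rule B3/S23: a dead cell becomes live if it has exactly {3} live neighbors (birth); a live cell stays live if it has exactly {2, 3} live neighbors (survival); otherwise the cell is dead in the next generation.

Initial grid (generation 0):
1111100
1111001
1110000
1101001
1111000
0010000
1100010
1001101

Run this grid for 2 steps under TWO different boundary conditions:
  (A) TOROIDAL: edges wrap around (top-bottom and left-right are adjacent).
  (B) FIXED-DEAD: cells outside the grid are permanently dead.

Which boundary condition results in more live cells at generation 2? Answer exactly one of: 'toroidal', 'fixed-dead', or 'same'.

Under TOROIDAL boundary, generation 2:
0000000
0000000
0000010
0000000
1011111
0100001
1111111
0111100
Population = 20

Under FIXED-DEAD boundary, generation 2:
0000000
0000000
0000000
0000000
0011100
1000000
1000010
1000010
Population = 8

Comparison: toroidal=20, fixed-dead=8 -> toroidal

Answer: toroidal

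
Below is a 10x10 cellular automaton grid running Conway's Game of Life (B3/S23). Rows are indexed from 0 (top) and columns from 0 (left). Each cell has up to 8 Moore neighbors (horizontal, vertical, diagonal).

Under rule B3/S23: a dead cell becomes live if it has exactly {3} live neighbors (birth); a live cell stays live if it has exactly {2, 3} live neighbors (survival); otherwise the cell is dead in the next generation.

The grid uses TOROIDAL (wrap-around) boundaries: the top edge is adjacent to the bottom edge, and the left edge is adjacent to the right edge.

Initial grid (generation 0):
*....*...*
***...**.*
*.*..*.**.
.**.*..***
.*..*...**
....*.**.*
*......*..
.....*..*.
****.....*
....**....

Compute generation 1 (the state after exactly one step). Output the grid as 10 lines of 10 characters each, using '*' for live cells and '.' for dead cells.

Answer: ....**..**
..*..*.*..
.....*....
..*.***...
.**.*.*...
.....***.*
.....*.*.*
..*.....*.
****.*...*
..****....

Derivation:
Simulating step by step:
Generation 0 (given above): 39 live cells
Generation 1: 35 live cells
(generation 1 grid is the final answer)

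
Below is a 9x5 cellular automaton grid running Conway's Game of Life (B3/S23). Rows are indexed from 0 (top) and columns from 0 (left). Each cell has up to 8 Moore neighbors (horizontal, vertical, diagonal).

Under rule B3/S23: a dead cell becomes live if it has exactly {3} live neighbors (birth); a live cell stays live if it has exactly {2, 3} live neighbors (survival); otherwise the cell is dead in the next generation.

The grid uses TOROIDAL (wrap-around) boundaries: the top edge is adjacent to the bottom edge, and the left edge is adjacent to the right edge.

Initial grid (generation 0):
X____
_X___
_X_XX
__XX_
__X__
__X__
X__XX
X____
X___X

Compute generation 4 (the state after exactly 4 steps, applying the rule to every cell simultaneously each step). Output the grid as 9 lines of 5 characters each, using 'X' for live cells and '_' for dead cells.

Simulating step by step:
Generation 0 (given above): 15 live cells
Generation 1: 26 live cells
XX__X
_XX_X
XX_XX
_X__X
_XX__
_XX_X
XX_XX
_X_X_
XX__X
Generation 2: 4 live cells
_____
_____
_____
____X
_____
____X
_____
___X_
___X_
Generation 3: 0 live cells
_____
_____
_____
_____
_____
_____
_____
_____
_____
Generation 4: 0 live cells
(generation 4 grid is the final answer)

Answer: _____
_____
_____
_____
_____
_____
_____
_____
_____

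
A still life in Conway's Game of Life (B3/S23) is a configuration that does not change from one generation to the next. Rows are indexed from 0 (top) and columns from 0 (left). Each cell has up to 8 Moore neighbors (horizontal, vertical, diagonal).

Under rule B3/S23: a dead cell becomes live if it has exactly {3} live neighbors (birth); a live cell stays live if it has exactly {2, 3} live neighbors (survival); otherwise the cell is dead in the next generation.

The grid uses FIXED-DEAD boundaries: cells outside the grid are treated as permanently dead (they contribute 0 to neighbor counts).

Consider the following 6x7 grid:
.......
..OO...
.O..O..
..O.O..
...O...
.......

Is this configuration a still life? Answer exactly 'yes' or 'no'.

Answer: yes

Derivation:
Compute generation 1 and compare to generation 0 (given above):
Generation 1:
.......
..OO...
.O..O..
..O.O..
...O...
.......
The grids are IDENTICAL -> still life.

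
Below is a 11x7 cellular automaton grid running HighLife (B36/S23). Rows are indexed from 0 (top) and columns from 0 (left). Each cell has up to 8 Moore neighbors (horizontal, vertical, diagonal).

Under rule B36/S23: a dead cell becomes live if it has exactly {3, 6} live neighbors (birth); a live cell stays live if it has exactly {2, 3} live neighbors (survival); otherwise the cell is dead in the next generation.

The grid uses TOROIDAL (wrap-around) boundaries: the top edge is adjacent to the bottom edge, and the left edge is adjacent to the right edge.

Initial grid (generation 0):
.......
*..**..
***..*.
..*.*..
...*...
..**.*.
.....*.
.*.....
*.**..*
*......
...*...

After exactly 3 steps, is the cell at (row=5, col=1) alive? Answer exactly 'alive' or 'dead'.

Answer: alive

Derivation:
Simulating step by step:
Generation 0 (given above): 21 live cells
Generation 1: 29 live cells
...**..
*.***.*
*.*..**
..*.*..
.......
..**...
..*.*..
***...*
*.*...*
****..*
.......
Generation 2: 26 live cells
..*.**.
*.*....
*.**...
.*.*.**
..*....
..**...
*......
..*..**
.....*.
..**..*
**..*..
Generation 3: 42 live cells
*.*.***
..*.*.*
*..**..
**.**.*
.*..*..
.***...
.***..*
.....**
..****.
*******
**..*.*

Cell (5,1) at generation 3: 1 -> alive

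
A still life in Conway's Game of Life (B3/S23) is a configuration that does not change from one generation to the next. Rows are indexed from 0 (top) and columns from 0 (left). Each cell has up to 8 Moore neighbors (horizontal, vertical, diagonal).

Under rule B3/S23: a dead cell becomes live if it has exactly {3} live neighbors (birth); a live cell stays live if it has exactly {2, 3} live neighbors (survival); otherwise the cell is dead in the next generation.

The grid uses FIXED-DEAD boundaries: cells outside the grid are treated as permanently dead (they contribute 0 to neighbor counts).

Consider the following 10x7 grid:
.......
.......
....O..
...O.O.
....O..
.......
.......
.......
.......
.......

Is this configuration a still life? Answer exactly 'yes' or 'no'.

Compute generation 1 and compare to generation 0 (given above):
Generation 1:
.......
.......
....O..
...O.O.
....O..
.......
.......
.......
.......
.......
The grids are IDENTICAL -> still life.

Answer: yes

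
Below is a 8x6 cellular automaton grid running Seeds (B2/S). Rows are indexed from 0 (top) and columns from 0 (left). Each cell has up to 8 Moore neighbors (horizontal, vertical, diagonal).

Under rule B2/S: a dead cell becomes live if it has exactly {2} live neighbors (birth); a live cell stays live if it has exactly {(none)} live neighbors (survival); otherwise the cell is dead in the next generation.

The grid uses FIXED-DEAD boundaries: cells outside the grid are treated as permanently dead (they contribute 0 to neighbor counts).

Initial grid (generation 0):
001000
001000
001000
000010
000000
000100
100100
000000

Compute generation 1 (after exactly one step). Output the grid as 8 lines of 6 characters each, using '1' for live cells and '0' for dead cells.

Answer: 010100
000000
010000
000100
000110
001010
001010
000000

Derivation:
Simulating step by step:
Generation 0 (given above): 7 live cells
Generation 1: 10 live cells
(generation 1 grid is the final answer)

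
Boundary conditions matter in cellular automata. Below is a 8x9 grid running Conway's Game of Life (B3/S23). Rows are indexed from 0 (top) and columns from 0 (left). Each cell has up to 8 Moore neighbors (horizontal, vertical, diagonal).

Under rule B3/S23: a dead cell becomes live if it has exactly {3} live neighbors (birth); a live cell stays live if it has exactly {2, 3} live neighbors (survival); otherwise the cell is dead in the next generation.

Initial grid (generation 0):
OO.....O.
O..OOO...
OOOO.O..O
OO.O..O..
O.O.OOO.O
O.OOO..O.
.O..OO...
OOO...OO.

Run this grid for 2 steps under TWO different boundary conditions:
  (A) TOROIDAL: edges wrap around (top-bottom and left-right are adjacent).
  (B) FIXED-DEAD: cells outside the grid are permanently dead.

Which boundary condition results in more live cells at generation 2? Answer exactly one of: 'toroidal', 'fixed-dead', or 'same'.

Answer: fixed-dead

Derivation:
Under TOROIDAL boundary, generation 2:
..OO...O.
...O.....
....O....
......O..
......OO.
.....O.OO
.O.OOO.O.
.......OO
Population = 18

Under FIXED-DEAD boundary, generation 2:
....OO...
......O..
....O..O.
......OO.
.O....OO.
.O...O.O.
O.OOOO.O.
.O..OOO..
Population = 23

Comparison: toroidal=18, fixed-dead=23 -> fixed-dead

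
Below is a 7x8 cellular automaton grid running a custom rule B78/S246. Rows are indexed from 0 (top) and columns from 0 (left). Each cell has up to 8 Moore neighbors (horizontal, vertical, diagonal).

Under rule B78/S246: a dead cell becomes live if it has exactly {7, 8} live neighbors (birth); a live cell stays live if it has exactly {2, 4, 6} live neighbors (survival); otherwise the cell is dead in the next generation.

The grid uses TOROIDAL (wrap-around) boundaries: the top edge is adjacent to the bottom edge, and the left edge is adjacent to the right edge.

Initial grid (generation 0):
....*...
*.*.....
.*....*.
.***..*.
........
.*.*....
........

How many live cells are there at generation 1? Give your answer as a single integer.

Simulating step by step:
Generation 0 (given above): 11 live cells
Generation 1: 2 live cells
........
........
.*......
.*......
........
........
........
Population at generation 1: 2

Answer: 2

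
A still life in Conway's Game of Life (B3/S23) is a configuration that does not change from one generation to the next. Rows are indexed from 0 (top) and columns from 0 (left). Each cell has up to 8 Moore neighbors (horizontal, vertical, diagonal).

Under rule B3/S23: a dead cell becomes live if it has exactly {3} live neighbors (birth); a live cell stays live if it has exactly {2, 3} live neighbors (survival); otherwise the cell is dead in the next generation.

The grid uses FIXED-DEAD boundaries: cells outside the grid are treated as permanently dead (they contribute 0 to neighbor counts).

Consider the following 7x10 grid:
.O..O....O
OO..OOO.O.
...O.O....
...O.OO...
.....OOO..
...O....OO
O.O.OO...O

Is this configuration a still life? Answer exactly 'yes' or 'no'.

Answer: no

Derivation:
Compute generation 1 and compare to generation 0 (given above):
Generation 1:
OO..O.....
OOOO..O...
..OO...O..
.......O..
.....O.OO.
...O...OOO
...OO...OO
Cell (0,0) differs: gen0=0 vs gen1=1 -> NOT a still life.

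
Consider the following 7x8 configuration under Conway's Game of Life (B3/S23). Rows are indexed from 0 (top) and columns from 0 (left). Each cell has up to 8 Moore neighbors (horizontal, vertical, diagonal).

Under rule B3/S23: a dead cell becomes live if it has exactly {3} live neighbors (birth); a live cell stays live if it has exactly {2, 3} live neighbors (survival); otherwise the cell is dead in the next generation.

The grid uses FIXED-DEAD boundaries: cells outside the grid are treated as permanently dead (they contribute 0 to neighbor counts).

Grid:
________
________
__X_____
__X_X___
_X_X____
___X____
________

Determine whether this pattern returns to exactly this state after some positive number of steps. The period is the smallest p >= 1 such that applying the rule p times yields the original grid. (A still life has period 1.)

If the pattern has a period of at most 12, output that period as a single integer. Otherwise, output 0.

Simulating and comparing each generation to the original:
Gen 0 (original, given above): 6 live cells
Gen 1: 6 live cells, differs from original
Gen 2: 6 live cells, MATCHES original -> period = 2

Answer: 2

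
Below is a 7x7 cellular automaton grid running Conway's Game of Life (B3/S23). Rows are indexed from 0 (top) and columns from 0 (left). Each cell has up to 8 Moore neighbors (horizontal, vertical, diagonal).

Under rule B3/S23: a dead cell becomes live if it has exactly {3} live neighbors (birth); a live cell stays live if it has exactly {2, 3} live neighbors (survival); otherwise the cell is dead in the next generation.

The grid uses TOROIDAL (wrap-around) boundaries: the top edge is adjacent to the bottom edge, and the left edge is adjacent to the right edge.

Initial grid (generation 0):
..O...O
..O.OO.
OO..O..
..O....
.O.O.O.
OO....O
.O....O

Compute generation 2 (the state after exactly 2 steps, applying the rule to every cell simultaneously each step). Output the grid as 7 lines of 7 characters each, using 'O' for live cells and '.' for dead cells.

Answer: .......
.......
.......
O...O.O
.O.OO.O
.O.....
...OO..

Derivation:
Simulating step by step:
Generation 0 (given above): 17 live cells
Generation 1: 27 live cells
OOOO..O
O.O.OOO
.OO.OO.
O.OOO..
.O....O
.O...OO
.OO..OO
Generation 2: 10 live cells
(generation 2 grid is the final answer)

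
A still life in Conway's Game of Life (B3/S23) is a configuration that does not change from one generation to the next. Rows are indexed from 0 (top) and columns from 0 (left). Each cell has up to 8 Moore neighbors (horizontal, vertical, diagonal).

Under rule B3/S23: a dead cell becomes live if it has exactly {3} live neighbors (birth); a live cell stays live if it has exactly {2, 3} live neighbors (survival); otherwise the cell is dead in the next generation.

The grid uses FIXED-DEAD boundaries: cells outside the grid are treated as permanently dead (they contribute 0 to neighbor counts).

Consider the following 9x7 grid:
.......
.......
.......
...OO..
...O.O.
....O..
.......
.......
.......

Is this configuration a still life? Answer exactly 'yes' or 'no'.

Answer: yes

Derivation:
Compute generation 1 and compare to generation 0 (given above):
Generation 1:
.......
.......
.......
...OO..
...O.O.
....O..
.......
.......
.......
The grids are IDENTICAL -> still life.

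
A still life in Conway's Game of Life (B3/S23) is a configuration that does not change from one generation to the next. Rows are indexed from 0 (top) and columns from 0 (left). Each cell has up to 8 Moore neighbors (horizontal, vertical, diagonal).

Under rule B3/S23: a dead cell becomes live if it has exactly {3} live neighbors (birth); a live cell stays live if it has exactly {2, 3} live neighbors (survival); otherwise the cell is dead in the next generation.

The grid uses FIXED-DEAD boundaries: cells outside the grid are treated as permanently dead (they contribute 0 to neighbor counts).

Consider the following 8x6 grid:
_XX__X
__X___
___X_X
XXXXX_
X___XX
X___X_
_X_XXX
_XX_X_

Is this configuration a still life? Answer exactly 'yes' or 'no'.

Answer: no

Derivation:
Compute generation 1 and compare to generation 0 (given above):
Generation 1:
_XX___
_XXXX_
______
XXX___
X_X__X
XX____
XX___X
_XX_XX
Cell (0,5) differs: gen0=1 vs gen1=0 -> NOT a still life.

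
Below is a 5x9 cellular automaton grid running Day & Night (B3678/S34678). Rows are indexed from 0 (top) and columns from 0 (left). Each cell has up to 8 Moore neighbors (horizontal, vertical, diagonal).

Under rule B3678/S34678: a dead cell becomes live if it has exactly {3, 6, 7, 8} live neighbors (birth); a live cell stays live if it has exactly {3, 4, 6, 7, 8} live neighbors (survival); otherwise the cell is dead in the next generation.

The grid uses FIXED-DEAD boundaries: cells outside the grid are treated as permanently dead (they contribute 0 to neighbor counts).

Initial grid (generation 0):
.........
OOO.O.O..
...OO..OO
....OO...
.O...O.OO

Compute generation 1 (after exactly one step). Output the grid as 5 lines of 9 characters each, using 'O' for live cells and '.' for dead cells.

Simulating step by step:
Generation 0 (given above): 15 live cells
Generation 1: 13 live cells
(generation 1 grid is the final answer)

Answer: .O.......
.....O.O.
.OOOO.O..
...OOO...
....O.O..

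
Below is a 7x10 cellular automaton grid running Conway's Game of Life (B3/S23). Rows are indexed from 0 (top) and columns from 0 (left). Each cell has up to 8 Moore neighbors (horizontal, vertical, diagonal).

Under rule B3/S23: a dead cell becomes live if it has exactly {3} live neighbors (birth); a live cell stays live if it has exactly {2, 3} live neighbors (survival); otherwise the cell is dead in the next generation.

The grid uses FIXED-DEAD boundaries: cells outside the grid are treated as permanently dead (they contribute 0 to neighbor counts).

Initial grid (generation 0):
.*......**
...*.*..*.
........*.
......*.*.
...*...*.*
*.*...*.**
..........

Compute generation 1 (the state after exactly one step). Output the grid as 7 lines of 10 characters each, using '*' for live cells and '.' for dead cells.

Simulating step by step:
Generation 0 (given above): 17 live cells
Generation 1: 13 live cells
(generation 1 grid is the final answer)

Answer: ........**
.......**.
........**
........**
......*..*
.......***
..........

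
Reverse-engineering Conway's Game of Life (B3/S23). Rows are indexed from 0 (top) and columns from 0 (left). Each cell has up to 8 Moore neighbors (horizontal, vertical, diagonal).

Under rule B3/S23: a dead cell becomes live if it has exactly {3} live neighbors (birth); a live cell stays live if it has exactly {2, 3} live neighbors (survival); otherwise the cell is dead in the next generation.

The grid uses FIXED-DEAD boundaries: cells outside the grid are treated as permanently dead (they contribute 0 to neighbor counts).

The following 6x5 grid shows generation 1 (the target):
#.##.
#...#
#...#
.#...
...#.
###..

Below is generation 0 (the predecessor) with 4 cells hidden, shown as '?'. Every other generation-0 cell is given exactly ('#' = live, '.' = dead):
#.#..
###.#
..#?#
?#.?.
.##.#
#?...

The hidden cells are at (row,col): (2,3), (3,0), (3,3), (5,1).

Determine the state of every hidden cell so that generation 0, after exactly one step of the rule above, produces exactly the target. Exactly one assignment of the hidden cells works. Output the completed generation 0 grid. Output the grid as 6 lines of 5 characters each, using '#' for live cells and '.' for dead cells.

Answer: #.#..
###.#
..###
.#.#.
.##.#
##...

Derivation:
Hidden generation-0 cells (in order): (2,3), (3,0), (3,3), (5,1).
A hidden cell only influences target cells in its own 3x3 neighborhood. Try each of the 2^4 = 16 assignments, step the completed generation 0 forward once under B3/S23, and compare with the target:
  (2,3)=. (3,0)=. (3,3)=. (5,1)=. -> step gives (1,2)='#' but target has '.' -> reject
  (2,3)=. (3,0)=. (3,3)=. (5,1)=# -> step gives (1,2)='#' but target has '.' -> reject
  (2,3)=. (3,0)=. (3,3)=# (5,1)=. -> step gives (1,2)='#' but target has '.' -> reject
  (2,3)=. (3,0)=. (3,3)=# (5,1)=# -> step gives (1,2)='#' but target has '.' -> reject
  (2,3)=. (3,0)=# (3,3)=. (5,1)=. -> step gives (1,2)='#' but target has '.' -> reject
  (2,3)=. (3,0)=# (3,3)=. (5,1)=# -> step gives (1,2)='#' but target has '.' -> reject
  (2,3)=. (3,0)=# (3,3)=# (5,1)=. -> step gives (1,2)='#' but target has '.' -> reject
  (2,3)=. (3,0)=# (3,3)=# (5,1)=# -> step gives (1,2)='#' but target has '.' -> reject
  (2,3)=# (3,0)=. (3,3)=. (5,1)=. -> step gives (3,4)='#' but target has '.' -> reject
  (2,3)=# (3,0)=. (3,3)=. (5,1)=# -> step gives (3,4)='#' but target has '.' -> reject
  (2,3)=# (3,0)=. (3,3)=# (5,1)=. -> step gives (4,0)='#' but target has '.' -> reject
  (2,3)=# (3,0)=. (3,3)=# (5,1)=# -> step reproduces the target at every cell -> ACCEPT
  (2,3)=# (3,0)=# (3,3)=. (5,1)=. -> step gives (2,0)='.' but target has '#' -> reject
  (2,3)=# (3,0)=# (3,3)=. (5,1)=# -> step gives (2,0)='.' but target has '#' -> reject
  (2,3)=# (3,0)=# (3,3)=# (5,1)=. -> step gives (2,0)='.' but target has '#' -> reject
  (2,3)=# (3,0)=# (3,3)=# (5,1)=# -> step gives (2,0)='.' but target has '#' -> reject
Unique solution: (2,3)=live, (3,0)=dead, (3,3)=live, (5,1)=live.
Check: live-neighbor counts of every cell in the completed generation 0:
25231
25462
35553
23654
44431
23321
Applying B3/S23 to generation 0 with these counts gives:
#.##.
#...#
#...#
.#...
...#.
###..
which matches the target exactly.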